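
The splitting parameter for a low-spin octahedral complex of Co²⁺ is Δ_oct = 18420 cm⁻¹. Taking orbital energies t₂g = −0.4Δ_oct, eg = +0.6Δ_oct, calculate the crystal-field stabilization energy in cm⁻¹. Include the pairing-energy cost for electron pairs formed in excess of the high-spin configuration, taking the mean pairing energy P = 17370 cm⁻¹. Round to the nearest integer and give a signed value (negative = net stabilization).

-15786

Co is in group 9, so Co²⁺ is d⁷ (9 − 2 = 7).
Configuration: t₂g⁶ eg¹.
The orbital stabilization is -1.8Δ_oct = -1.8 × 18420 = -33156 cm⁻¹.
Relative to high-spin t₂g⁵ eg² (2 paired), the low-spin configuration has 1 additional pair, contributing +1 × 17370 = +17370 cm⁻¹.
Net CFSE = -33156 + 17370 = -15786 cm⁻¹.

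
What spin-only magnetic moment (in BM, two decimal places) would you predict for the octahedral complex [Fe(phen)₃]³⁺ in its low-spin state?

phen is neutral, so the +3 overall charge sits on Fe: oxidation state +3.
Fe sits in group 8; removing 3 electrons leaves Fe³⁺ with 8 − 3 = 5 d electrons.
Configuration: t₂g⁵ eg⁰ → 1 unpaired electron.
μ(spin-only) = √[1(1+2)] = √3 ≈ 1.73 BM.

1.73 BM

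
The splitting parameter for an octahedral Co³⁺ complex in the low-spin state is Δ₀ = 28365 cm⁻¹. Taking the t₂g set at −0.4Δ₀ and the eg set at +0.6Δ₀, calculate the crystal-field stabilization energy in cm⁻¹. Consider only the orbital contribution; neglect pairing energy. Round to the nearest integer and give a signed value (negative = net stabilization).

Co sits in group 9; removing 3 electrons leaves Co³⁺ with 9 − 3 = 6 d electrons.
Configuration: t₂g⁶ eg⁰.
Orbital CFSE = 6(-0.4) + 0(0.6) = -2.4Δ₀ = -2.4 × 28365 = -68076 cm⁻¹.

-68076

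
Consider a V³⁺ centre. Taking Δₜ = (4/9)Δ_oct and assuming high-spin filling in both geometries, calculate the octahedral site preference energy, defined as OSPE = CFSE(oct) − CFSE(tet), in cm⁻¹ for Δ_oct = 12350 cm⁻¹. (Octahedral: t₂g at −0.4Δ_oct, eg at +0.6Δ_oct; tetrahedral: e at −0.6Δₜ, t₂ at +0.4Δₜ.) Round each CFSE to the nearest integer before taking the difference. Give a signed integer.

-3293

V is in group 5, so V³⁺ is d² (5 − 3 = 2).
Octahedral high-spin t₂g² eg⁰: CFSE = -0.8 × 12350 = -9880 cm⁻¹.
Tetrahedral e² t₂⁰ gives -1.2Δₜ = -1.2 × (4/9) × 12350 = -6587 cm⁻¹.
Subtracting, OSPE = -9880 − (-6587) = -3293 cm⁻¹.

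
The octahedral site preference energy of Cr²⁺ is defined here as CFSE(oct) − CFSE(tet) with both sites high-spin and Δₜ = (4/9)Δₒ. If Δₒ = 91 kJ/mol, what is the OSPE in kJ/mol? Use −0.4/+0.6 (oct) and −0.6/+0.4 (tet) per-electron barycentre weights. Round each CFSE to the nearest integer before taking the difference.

-39

Cr sits in group 6; removing 2 electrons leaves Cr²⁺ with 6 − 2 = 4 d electrons.
Octahedral high-spin t₂g³ eg¹: CFSE = -0.6 × 91 = -55 kJ/mol.
Tetrahedral e² t₂² gives -0.4Δₜ = -0.4 × (4/9) × 91 = -16 kJ/mol.
OSPE = CFSE(oct) − CFSE(tet) = -55 − (-16) = -39 kJ/mol.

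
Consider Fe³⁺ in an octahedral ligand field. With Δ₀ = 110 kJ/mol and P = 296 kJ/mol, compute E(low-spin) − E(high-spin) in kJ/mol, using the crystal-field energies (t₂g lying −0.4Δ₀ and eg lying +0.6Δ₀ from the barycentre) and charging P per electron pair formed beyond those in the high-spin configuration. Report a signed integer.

372

Fe sits in group 8; removing 3 electrons leaves Fe³⁺ with 8 − 3 = 5 d electrons.
High-spin d⁵ fills as t₂g³ eg² with CFSE 3(−0.4) + 2(+0.6) = 0.0Δ₀ = 0 kJ/mol.
For low-spin the configuration is t₂g⁵ eg⁰: orbital energy -2.0 × 110 = -220 kJ/mol, and 2 additional pairs relative to high-spin add 592 kJ/mol, giving 372 kJ/mol.
Thus E(LS) − E(HS) = 372 kJ/mol.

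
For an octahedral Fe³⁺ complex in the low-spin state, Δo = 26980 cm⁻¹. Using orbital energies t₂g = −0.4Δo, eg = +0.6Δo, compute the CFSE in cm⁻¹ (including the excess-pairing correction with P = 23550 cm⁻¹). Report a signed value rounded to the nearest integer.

-6860

Fe³⁺: group 8, so d-count = 8 − 3 = 5.
Configuration: t₂g⁵ eg⁰.
The orbital stabilization is -2.0Δo = -2.0 × 26980 = -53960 cm⁻¹.
Relative to high-spin t₂g³ eg² (0 paired), the low-spin configuration has 2 additional pairs, contributing +2 × 23550 = +47100 cm⁻¹.
Combining: -53960 + 47100 = -6860 cm⁻¹.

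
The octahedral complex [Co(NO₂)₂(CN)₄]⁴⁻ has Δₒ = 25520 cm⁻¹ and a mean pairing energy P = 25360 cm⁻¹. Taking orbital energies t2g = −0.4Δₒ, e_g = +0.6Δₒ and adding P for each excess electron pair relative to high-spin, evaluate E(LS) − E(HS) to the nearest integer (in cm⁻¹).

-160

Ligand charges: 2×(-1) from NO₂⁻ and 4×(-1) from CN⁻ sum to -6; with overall charge -4, Co is +2.
Co sits in group 9; removing 2 electrons leaves Co²⁺ with 9 − 2 = 7 d electrons.
In the high-spin limit (t2g^5 e_g^2) the orbital term is -0.8Δₒ = -20416 cm⁻¹, with no excess pairing.
Low-spin t2g^6 e_g^1 gives -1.8Δₒ = -45936 cm⁻¹, but forming 1 extra pair costs 1P = 25360 cm⁻¹, so E(LS) = -45936 + 25360 = -20576 cm⁻¹.
E(LS) − E(HS) = -20576 − (-20416) = -160 cm⁻¹.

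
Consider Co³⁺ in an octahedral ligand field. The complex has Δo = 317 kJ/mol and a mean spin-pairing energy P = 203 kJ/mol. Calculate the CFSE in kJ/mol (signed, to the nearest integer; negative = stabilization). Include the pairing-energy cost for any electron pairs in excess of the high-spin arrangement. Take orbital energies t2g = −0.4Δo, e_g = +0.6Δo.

Group 9 minus oxidation state +3 gives a d⁶ configuration for Co³⁺.
Δo > P, so pairing is preferred: the ground state is low-spin.
Configuration: t2g^6 e_g^0.
Orbital CFSE = -2.4Δo = -2.4 × 317 = -761 kJ/mol.
Excess pairs vs high-spin: 3 − 1 = 2; pairing cost = +406 kJ/mol.
Net CFSE = -761 + 406 = -355 kJ/mol.

-355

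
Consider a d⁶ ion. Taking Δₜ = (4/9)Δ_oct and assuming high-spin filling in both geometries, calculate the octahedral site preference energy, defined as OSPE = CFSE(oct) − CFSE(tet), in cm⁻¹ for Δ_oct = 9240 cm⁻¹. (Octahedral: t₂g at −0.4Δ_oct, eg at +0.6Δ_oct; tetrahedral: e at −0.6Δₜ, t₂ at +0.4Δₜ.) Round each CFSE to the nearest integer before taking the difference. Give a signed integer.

-1232

Octahedral (high-spin): t₂g⁴ eg², CFSE = 4(−0.4) + 2(+0.6) = -0.4Δ_oct = -0.4 × 9240 = -3696 cm⁻¹.
Tetrahedral e³ t₂³ gives -0.6Δₜ = -0.6 × (4/9) × 9240 = -2464 cm⁻¹.
Subtracting, OSPE = -3696 − (-2464) = -1232 cm⁻¹.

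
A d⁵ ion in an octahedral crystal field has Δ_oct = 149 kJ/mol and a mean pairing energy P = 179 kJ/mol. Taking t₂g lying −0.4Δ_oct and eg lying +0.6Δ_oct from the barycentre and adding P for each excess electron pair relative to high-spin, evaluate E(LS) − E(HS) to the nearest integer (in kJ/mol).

High-spin: t₂g³ eg², CFSE = 0.0Δ_oct = 0 kJ/mol.
For low-spin the configuration is t₂g⁵ eg⁰: orbital energy -2.0 × 149 = -298 kJ/mol, and 2 additional pairs relative to high-spin add 358 kJ/mol, giving 60 kJ/mol.
The difference is 60 − (0) = 60 kJ/mol, so high-spin lies lower.

60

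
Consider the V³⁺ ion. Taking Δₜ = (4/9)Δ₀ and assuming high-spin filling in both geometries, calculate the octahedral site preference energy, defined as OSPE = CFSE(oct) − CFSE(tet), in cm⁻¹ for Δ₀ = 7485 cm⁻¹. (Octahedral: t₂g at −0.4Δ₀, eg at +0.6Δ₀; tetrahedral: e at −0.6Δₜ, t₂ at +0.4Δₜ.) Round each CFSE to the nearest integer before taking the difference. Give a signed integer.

-1996

V sits in group 5; removing 3 electrons leaves V³⁺ with 5 − 3 = 2 d electrons.
Octahedral high-spin t2g^2 e_g^0: CFSE = -0.8 × 7485 = -5988 cm⁻¹.
Tetrahedral: e^2 t2^0, CFSE = 2(−0.6) + 0(+0.4) = -1.2Δₜ = -1.2 × (4/9) × 7485 = -3992 cm⁻¹.
OSPE = -5988 − (-3992) = -1996 cm⁻¹.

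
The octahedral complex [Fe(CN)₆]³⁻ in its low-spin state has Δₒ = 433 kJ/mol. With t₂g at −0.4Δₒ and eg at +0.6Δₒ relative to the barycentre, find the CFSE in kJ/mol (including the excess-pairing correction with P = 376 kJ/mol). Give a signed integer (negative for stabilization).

-114

Each CN⁻ contributes -1; 6 × (-1) = -6. With overall charge -3, Fe is in the +3 oxidation state.
Fe is in group 8, so Fe³⁺ is d⁵ (8 − 3 = 5).
Configuration: t₂g⁵ eg⁰.
Orbital CFSE = 5(-0.4) + 0(0.6) = -2.0Δₒ = -2.0 × 433 = -866 kJ/mol.
Pairing penalty: 2 pairs vs 0 in the high-spin reference → 2 extra × P = 752 kJ/mol.
Overall CFSE = -866 + 752 = -114 kJ/mol.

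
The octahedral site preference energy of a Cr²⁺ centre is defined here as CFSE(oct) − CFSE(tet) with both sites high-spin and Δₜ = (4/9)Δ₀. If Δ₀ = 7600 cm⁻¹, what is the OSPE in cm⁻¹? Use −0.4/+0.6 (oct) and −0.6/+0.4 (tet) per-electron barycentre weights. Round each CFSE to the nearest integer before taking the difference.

Cr is in group 6, so Cr²⁺ is d⁴ (6 − 2 = 4).
Octahedral (high-spin): t2g^3 e_g^1, CFSE = 3(−0.4) + 1(+0.6) = -0.6Δ₀ = -0.6 × 7600 = -4560 cm⁻¹.
In a tetrahedral site the filling is e^2 t2^2: CFSE(tet) = -0.4Δₜ = -0.4 × (4/9)(7600) = -1351 cm⁻¹.
OSPE = CFSE(oct) − CFSE(tet) = -4560 − (-1351) = -3209 cm⁻¹.

-3209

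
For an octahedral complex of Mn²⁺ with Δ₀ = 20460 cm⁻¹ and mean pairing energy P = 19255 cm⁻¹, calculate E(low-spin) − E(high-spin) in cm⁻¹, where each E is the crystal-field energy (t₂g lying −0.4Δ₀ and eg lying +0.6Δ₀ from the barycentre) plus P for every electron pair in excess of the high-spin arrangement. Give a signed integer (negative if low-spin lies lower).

-2410

Mn sits in group 7; removing 2 electrons leaves Mn²⁺ with 7 − 2 = 5 d electrons.
High-spin: t₂g³ eg², CFSE = 0.0Δ₀ = 0 cm⁻¹.
Low-spin t₂g⁵ eg⁰ gives -2.0Δ₀ = -40920 cm⁻¹, but forming 2 extra pairs costs 2P = 38510 cm⁻¹, so E(LS) = -40920 + 38510 = -2410 cm⁻¹.
E(LS) − E(HS) = -2410 − (0) = -2410 cm⁻¹.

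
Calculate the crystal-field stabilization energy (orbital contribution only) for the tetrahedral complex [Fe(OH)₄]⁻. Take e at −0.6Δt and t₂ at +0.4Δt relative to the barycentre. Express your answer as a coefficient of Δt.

0.0 Δt

Each OH⁻ contributes -1; 4 × (-1) = -4. With overall charge -1, Fe is in the +3 oxidation state.
Fe sits in group 8; removing 3 electrons leaves Fe³⁺ with 8 − 3 = 5 d electrons.
Tetrahedral fields are weak (Δₜ ≈ 4/9 Δₒ), so electrons fill high-spin.
Configuration: e² t₂³.
CFSE = 2(-0.6Δt) + 3(0.4Δt) = -1.2Δt + 1.2Δt = 0.0Δt.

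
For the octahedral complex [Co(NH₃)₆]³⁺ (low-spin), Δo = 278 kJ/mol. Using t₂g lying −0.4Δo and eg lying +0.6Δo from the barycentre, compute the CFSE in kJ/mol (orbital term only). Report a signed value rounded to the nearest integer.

-667

NH₃ is neutral, so the +3 overall charge sits on Co: oxidation state +3.
Co is in group 9, so Co³⁺ is d⁶ (9 − 3 = 6).
Configuration: t₂g⁶ eg⁰.
The orbital stabilization is -2.4Δo = -2.4 × 278 = -667 kJ/mol.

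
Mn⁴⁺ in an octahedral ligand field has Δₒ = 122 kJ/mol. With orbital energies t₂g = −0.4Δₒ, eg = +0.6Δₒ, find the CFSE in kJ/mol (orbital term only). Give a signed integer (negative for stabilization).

-146

Mn⁴⁺: group 7, so d-count = 7 − 4 = 3.
Electron filling gives t₂g³ eg⁰.
Orbital CFSE = 3(-0.4) + 0(0.6) = -1.2Δₒ = -1.2 × 122 = -146 kJ/mol.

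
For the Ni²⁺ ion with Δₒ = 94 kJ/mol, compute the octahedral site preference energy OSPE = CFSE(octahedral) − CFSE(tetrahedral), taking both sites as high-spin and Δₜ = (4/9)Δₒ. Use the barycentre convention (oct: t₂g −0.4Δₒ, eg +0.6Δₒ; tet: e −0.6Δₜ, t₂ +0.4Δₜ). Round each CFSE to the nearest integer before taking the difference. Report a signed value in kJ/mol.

Group 10 minus oxidation state +2 gives a d⁸ configuration for Ni²⁺.
Octahedral (high-spin): t₂g⁶ eg², CFSE = 6(−0.4) + 2(+0.6) = -1.2Δₒ = -1.2 × 94 = -113 kJ/mol.
In a tetrahedral site the filling is e⁴ t₂⁴: CFSE(tet) = -0.8Δₜ = -0.8 × (4/9)(94) = -33 kJ/mol.
OSPE = CFSE(oct) − CFSE(tet) = -113 − (-33) = -80 kJ/mol.

-80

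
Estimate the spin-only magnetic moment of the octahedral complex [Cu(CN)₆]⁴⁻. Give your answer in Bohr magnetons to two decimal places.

Each CN⁻ contributes -1; 6 × (-1) = -6. With overall charge -4, Cu is in the +2 oxidation state.
Cu²⁺: group 11, so d-count = 11 − 2 = 9.
Configuration: t2g^6 e_g^3 → 1 unpaired electron.
μ(spin-only) = √[1(1+2)] = √3 ≈ 1.73 Bohr magnetons.

1.73 Bohr magnetons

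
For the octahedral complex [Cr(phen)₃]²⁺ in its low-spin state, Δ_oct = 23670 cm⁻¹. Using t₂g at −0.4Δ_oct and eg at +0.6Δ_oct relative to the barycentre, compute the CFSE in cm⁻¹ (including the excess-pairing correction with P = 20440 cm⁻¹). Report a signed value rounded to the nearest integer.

phen is neutral, so the +2 overall charge sits on Cr: oxidation state +2.
Cr sits in group 6; removing 2 electrons leaves Cr²⁺ with 6 − 2 = 4 d electrons.
Configuration: t₂g⁴ eg⁰.
CFSE(orbital) = 4×(-0.4Δ_oct) + 0×(0.6Δ_oct) = -1.6Δ_oct; with Δ_oct = 23670 cm⁻¹ that is -37872 cm⁻¹.
Pairing penalty: 1 pair vs 0 in the high-spin reference → 1 extra × P = 20440 cm⁻¹.
Combining: -37872 + 20440 = -17432 cm⁻¹.

-17432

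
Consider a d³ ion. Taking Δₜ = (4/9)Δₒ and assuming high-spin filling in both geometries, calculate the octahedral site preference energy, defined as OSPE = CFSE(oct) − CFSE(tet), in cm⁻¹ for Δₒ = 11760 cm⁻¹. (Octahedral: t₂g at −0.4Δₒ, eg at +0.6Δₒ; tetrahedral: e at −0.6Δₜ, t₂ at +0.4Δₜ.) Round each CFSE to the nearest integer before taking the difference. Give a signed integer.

In an octahedral site d³ (HS) is t₂g³ eg⁰, giving CFSE(oct) = -1.2Δₒ = -14112 cm⁻¹.
Tetrahedral e² t₂¹ gives -0.8Δₜ = -0.8 × (4/9) × 11760 = -4181 cm⁻¹.
Subtracting, OSPE = -14112 − (-4181) = -9931 cm⁻¹.

-9931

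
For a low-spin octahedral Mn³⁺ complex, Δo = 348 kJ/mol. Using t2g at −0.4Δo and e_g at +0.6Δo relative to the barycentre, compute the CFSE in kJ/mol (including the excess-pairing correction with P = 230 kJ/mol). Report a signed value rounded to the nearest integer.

Group 7 minus oxidation state +3 gives a d⁴ configuration for Mn³⁺.
Configuration: t2g^4 e_g^0.
The orbital stabilization is -1.6Δo = -1.6 × 348 = -557 kJ/mol.
Relative to high-spin t2g^3 e_g^1 (0 paired), the low-spin configuration has 1 additional pair, contributing +1 × 230 = +230 kJ/mol.
Net CFSE = -557 + 230 = -327 kJ/mol.

-327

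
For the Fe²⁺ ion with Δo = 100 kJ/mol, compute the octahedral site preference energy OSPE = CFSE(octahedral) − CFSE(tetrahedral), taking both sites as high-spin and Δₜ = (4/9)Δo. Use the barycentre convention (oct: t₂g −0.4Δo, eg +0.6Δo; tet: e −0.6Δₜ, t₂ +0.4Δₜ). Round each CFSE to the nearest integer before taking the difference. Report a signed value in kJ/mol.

-13

Fe is in group 8, so Fe²⁺ is d⁶ (8 − 2 = 6).
Octahedral high-spin t2g^4 e_g^2: CFSE = -0.4 × 100 = -40 kJ/mol.
In a tetrahedral site the filling is e^3 t2^3: CFSE(tet) = -0.6Δₜ = -0.6 × (4/9)(100) = -27 kJ/mol.
OSPE = -40 − (-27) = -13 kJ/mol.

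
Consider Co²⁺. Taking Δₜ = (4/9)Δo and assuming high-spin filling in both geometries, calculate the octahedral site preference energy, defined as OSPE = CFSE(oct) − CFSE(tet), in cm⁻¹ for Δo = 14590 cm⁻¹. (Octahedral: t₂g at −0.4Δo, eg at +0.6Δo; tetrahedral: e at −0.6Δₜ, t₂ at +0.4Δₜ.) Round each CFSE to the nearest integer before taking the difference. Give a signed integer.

-3891

Group 9 minus oxidation state +2 gives a d⁷ configuration for Co²⁺.
Octahedral (high-spin): t₂g⁵ eg², CFSE = 5(−0.4) + 2(+0.6) = -0.8Δo = -0.8 × 14590 = -11672 cm⁻¹.
In a tetrahedral site the filling is e⁴ t₂³: CFSE(tet) = -1.2Δₜ = -1.2 × (4/9)(14590) = -7781 cm⁻¹.
OSPE = -11672 − (-7781) = -3891 cm⁻¹.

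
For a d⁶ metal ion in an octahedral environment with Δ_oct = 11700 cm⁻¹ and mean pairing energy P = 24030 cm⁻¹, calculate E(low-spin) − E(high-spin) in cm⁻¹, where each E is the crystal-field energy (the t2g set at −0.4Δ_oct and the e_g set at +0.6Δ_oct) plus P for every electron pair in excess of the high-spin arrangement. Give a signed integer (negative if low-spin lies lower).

24660

High-spin d⁶ fills as t2g^4 e_g^2 with CFSE 4(−0.4) + 2(+0.6) = -0.4Δ_oct = -4680 cm⁻¹.
Low-spin: t2g^6 e_g^0, orbital CFSE = -2.4Δ_oct = -28080 cm⁻¹; plus 2 excess pairs × P = +48060 cm⁻¹; total 19980 cm⁻¹.
Thus E(LS) − E(HS) = 24660 cm⁻¹.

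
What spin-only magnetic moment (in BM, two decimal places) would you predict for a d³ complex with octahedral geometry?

Configuration: t₂g³ eg⁰ → 3 unpaired electrons.
μ(spin-only) = √[3(3+2)] = √15 ≈ 3.87 BM.

3.87 BM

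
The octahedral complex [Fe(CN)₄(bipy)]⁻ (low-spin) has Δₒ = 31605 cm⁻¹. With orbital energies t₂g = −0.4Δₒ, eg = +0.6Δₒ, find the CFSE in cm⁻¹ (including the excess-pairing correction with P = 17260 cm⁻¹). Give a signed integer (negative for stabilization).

Ligand charges: 4×(-1) from CN⁻ and 1×(+0) from bipy sum to -4; with overall charge -1, Fe is +3.
Fe³⁺: group 8, so d-count = 8 − 3 = 5.
Configuration: t₂g⁵ eg⁰.
CFSE(orbital) = 5×(-0.4Δₒ) + 0×(0.6Δₒ) = -2.0Δₒ; with Δₒ = 31605 cm⁻¹ that is -63210 cm⁻¹.
High-spin d⁵ would be t₂g³ eg² with 0 pairs; low-spin has 2, so 2 excess pairs cost +2P = +34520 cm⁻¹.
Combining: -63210 + 34520 = -28690 cm⁻¹.

-28690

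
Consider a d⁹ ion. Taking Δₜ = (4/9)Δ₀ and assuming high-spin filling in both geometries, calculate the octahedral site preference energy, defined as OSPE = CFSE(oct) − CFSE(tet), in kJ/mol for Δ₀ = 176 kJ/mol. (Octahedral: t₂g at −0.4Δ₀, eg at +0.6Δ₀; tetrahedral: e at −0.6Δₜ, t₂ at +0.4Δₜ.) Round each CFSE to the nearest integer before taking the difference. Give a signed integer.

Octahedral (high-spin): t₂g⁶ eg³, CFSE = 6(−0.4) + 3(+0.6) = -0.6Δ₀ = -0.6 × 176 = -106 kJ/mol.
Tetrahedral e⁴ t₂⁵ gives -0.4Δₜ = -0.4 × (4/9) × 176 = -31 kJ/mol.
OSPE = CFSE(oct) − CFSE(tet) = -106 − (-31) = -75 kJ/mol.

-75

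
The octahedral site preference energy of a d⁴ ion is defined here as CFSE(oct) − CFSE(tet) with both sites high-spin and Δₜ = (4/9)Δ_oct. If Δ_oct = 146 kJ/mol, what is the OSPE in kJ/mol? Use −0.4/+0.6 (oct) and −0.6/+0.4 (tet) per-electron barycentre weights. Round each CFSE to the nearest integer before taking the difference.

-62

In an octahedral site d⁴ (HS) is t2g^3 e_g^1, giving CFSE(oct) = -0.6Δ_oct = -88 kJ/mol.
Tetrahedral: e^2 t2^2, CFSE = 2(−0.6) + 2(+0.4) = -0.4Δₜ = -0.4 × (4/9) × 146 = -26 kJ/mol.
OSPE = CFSE(oct) − CFSE(tet) = -88 − (-26) = -62 kJ/mol.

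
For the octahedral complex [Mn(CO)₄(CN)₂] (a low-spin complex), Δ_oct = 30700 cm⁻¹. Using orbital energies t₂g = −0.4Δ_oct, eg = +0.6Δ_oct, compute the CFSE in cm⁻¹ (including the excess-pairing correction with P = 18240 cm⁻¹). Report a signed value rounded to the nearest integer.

-24920

Ligand charges: 4×(+0) from CO and 2×(-1) from CN⁻ sum to -2; with overall charge +0, Mn is +2.
Mn is in group 7, so Mn²⁺ is d⁵ (7 − 2 = 5).
Electron filling gives t₂g⁵ eg⁰.
CFSE(orbital) = 5×(-0.4Δ_oct) + 0×(0.6Δ_oct) = -2.0Δ_oct; with Δ_oct = 30700 cm⁻¹ that is -61400 cm⁻¹.
Relative to high-spin t₂g³ eg² (0 paired), the low-spin configuration has 2 additional pairs, contributing +2 × 18240 = +36480 cm⁻¹.
Net CFSE = -61400 + 36480 = -24920 cm⁻¹.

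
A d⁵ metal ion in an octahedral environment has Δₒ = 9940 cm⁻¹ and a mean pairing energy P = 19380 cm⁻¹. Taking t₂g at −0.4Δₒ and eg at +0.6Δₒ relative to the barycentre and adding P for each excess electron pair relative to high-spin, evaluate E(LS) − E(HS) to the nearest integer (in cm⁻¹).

High-spin: t₂g³ eg², CFSE = 0.0Δₒ = 0 cm⁻¹.
Low-spin: t₂g⁵ eg⁰, orbital CFSE = -2.0Δₒ = -19880 cm⁻¹; plus 2 excess pairs × P = +38760 cm⁻¹; total 18880 cm⁻¹.
Thus E(LS) − E(HS) = 18880 cm⁻¹.

18880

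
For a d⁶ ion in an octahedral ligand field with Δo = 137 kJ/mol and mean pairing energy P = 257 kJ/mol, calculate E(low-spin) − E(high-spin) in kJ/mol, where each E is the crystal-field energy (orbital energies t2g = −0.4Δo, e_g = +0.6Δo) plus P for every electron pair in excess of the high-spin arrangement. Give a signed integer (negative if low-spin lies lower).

240

High-spin d⁶ fills as t2g^4 e_g^2 with CFSE 4(−0.4) + 2(+0.6) = -0.4Δo = -55 kJ/mol.
Low-spin: t2g^6 e_g^0, orbital CFSE = -2.4Δo = -329 kJ/mol; plus 2 excess pairs × P = +514 kJ/mol; total 185 kJ/mol.
Thus E(LS) − E(HS) = 240 kJ/mol.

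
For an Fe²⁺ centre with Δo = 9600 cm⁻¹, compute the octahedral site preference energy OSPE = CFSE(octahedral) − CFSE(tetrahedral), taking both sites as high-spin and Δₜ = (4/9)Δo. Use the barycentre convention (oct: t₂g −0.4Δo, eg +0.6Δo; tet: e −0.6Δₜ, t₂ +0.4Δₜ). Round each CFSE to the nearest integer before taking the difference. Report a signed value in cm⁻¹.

-1280

Fe²⁺: group 8, so d-count = 8 − 2 = 6.
In an octahedral site d⁶ (HS) is t2g^4 e_g^2, giving CFSE(oct) = -0.4Δo = -3840 cm⁻¹.
Tetrahedral e^3 t2^3 gives -0.6Δₜ = -0.6 × (4/9) × 9600 = -2560 cm⁻¹.
OSPE = CFSE(oct) − CFSE(tet) = -3840 − (-2560) = -1280 cm⁻¹.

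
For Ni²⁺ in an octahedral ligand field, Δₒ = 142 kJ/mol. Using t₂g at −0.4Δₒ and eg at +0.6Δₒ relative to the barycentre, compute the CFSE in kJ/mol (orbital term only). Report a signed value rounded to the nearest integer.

-170

Group 10 minus oxidation state +2 gives a d⁸ configuration for Ni²⁺.
Electron filling gives t₂g⁶ eg².
CFSE(orbital) = 6×(-0.4Δₒ) + 2×(0.6Δₒ) = -1.2Δₒ; with Δₒ = 142 kJ/mol that is -170 kJ/mol.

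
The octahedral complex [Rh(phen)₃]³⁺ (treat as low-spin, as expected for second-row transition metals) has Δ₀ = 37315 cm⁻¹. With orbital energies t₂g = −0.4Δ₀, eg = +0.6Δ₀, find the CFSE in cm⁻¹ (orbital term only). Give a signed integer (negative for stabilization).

-89556

phen is neutral, so the +3 overall charge sits on Rh: oxidation state +3.
Group 9 minus oxidation state +3 gives a d⁶ configuration for Rh³⁺.
The d⁶ electrons fill as t₂g⁶ eg⁰.
Orbital CFSE = 6(-0.4) + 0(0.6) = -2.4Δ₀ = -2.4 × 37315 = -89556 cm⁻¹.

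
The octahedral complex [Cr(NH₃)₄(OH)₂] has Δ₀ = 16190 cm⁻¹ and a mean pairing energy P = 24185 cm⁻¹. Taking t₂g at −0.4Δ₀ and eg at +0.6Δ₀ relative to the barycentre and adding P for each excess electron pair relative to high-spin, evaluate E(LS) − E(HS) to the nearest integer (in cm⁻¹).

Ligand charges: 4×(+0) from NH₃ and 2×(-1) from OH⁻ sum to -2; with overall charge +0, Cr is +2.
Cr is in group 6, so Cr²⁺ is d⁴ (6 − 2 = 4).
In the high-spin limit (t₂g³ eg¹) the orbital term is -0.6Δ₀ = -9714 cm⁻¹, with no excess pairing.
For low-spin the configuration is t₂g⁴ eg⁰: orbital energy -1.6 × 16190 = -25904 cm⁻¹, and 1 additional pair relative to high-spin adds 24185 cm⁻¹, giving -1719 cm⁻¹.
The difference is -1719 − (-9714) = 7995 cm⁻¹, so high-spin lies lower.

7995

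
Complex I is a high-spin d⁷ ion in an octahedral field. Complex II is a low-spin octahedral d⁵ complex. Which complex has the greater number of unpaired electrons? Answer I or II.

I

I: t2g^5 e_g^2 → 3 unpaired.
II: t2g^5 e_g^0 → 1 unpaired.
So I has more unpaired electrons.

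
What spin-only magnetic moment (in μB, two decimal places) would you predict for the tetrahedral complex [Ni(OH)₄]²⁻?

2.83 μB

Each OH⁻ contributes -1; 4 × (-1) = -4. With overall charge -2, Ni is in the +2 oxidation state.
Ni sits in group 10; removing 2 electrons leaves Ni²⁺ with 10 − 2 = 8 d electrons.
Tetrahedral splitting is small, so the complex is high-spin.
Configuration: e⁴ t₂⁴ → 2 unpaired electrons.
μ(spin-only) = √[2(2+2)] = √8 ≈ 2.83 μB.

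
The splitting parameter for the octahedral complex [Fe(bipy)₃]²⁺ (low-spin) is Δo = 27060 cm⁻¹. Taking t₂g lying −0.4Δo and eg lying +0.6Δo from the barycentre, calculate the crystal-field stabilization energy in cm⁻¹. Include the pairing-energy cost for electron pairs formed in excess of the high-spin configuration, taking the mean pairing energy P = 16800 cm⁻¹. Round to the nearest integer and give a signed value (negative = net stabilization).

bipy is neutral, so the +2 overall charge sits on Fe: oxidation state +2.
Fe sits in group 8; removing 2 electrons leaves Fe²⁺ with 8 − 2 = 6 d electrons.
The d⁶ electrons fill as t₂g⁶ eg⁰.
The orbital stabilization is -2.4Δo = -2.4 × 27060 = -64944 cm⁻¹.
Relative to high-spin t₂g⁴ eg² (1 paired), the low-spin configuration has 2 additional pairs, contributing +2 × 16800 = +33600 cm⁻¹.
Net CFSE = -64944 + 33600 = -31344 cm⁻¹.

-31344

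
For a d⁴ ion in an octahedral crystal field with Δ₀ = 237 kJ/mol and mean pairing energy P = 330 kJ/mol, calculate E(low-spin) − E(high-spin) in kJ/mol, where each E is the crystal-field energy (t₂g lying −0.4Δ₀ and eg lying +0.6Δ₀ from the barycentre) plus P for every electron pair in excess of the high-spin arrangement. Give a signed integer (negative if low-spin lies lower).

High-spin: t₂g³ eg¹, CFSE = -0.6Δ₀ = -142 kJ/mol.
Low-spin t₂g⁴ eg⁰ gives -1.6Δ₀ = -379 kJ/mol, but forming 1 extra pair costs 1P = 330 kJ/mol, so E(LS) = -379 + 330 = -49 kJ/mol.
E(LS) − E(HS) = -49 − (-142) = 93 kJ/mol.

93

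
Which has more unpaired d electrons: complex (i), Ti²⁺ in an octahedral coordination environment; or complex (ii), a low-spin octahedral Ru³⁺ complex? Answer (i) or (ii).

(i): Ti²⁺: group 4, so d-count = 4 − 2 = 2; t₂g² eg⁰ → 2 unpaired.
(ii): Ru sits in group 8; removing 3 electrons leaves Ru³⁺ with 8 − 3 = 5 d electrons; t₂g⁵ eg⁰ → 1 unpaired.
So (i) has more unpaired electrons.

(i)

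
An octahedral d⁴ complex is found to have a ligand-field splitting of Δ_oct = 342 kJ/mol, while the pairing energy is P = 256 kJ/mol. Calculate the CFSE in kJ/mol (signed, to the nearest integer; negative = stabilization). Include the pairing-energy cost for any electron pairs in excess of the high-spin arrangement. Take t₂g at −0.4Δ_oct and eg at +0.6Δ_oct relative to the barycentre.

Δ_oct > P, so pairing is preferred: the ground state is low-spin.
That gives t₂g⁴ eg⁰.
Orbital CFSE = -1.6Δ_oct = -1.6 × 342 = -547 kJ/mol.
Excess pairs vs high-spin: 1 − 0 = 1; pairing cost = +256 kJ/mol.
Net CFSE = -547 + 256 = -291 kJ/mol.

-291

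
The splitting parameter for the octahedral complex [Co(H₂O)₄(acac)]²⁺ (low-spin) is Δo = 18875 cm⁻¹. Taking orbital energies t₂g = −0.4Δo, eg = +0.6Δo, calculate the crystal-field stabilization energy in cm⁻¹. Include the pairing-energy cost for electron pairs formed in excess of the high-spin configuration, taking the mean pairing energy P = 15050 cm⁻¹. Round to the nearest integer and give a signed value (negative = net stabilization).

-15200

Ligand charges: 4×(+0) from H₂O and 1×(-1) from acac⁻ sum to -1; with overall charge +2, Co is +3.
Co is in group 9, so Co³⁺ is d⁶ (9 − 3 = 6).
Configuration: t₂g⁶ eg⁰.
Orbital CFSE = 6(-0.4) + 0(0.6) = -2.4Δo = -2.4 × 18875 = -45300 cm⁻¹.
Relative to high-spin t₂g⁴ eg² (1 paired), the low-spin configuration has 2 additional pairs, contributing +2 × 15050 = +30100 cm⁻¹.
Combining: -45300 + 30100 = -15200 cm⁻¹.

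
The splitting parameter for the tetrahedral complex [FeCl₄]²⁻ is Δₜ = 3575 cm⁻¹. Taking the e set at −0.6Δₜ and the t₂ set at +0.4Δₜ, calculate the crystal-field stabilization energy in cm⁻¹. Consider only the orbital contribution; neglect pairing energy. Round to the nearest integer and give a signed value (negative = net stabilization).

-2145

Each Cl⁻ contributes -1; 4 × (-1) = -4. With overall charge -2, Fe is in the +2 oxidation state.
Fe²⁺: group 8, so d-count = 8 − 2 = 6.
Tetrahedral splitting is small, so the complex is high-spin.
The d⁶ electrons fill as e³ t₂³.
Orbital CFSE = 3(-0.6) + 3(0.4) = -0.6Δₜ = -0.6 × 3575 = -2145 cm⁻¹.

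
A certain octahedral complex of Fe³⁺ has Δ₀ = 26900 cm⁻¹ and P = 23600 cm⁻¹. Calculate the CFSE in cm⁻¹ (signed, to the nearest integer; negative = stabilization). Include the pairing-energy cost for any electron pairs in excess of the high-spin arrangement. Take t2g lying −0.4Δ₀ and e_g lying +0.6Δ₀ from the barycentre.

Fe is in group 8, so Fe³⁺ is d⁵ (8 − 3 = 5).
Here Δ₀ > P (26900 > 23600), so the low-spin state is favoured.
Configuration: t2g^5 e_g^0.
Orbital CFSE = -2.0Δ₀ = -2.0 × 26900 = -53800 cm⁻¹.
Excess pairs vs high-spin: 2 − 0 = 2; pairing cost = +47200 cm⁻¹.
Net CFSE = -53800 + 47200 = -6600 cm⁻¹.

-6600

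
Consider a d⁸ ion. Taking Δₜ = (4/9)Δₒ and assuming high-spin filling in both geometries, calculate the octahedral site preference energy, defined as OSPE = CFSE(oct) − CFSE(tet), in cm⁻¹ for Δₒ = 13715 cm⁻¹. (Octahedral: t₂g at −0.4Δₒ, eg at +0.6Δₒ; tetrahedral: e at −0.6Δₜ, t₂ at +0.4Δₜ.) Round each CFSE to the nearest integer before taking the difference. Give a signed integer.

-11582

In an octahedral site d⁸ (HS) is t2g^6 e_g^2, giving CFSE(oct) = -1.2Δₒ = -16458 cm⁻¹.
Tetrahedral: e^4 t2^4, CFSE = 4(−0.6) + 4(+0.4) = -0.8Δₜ = -0.8 × (4/9) × 13715 = -4876 cm⁻¹.
OSPE = CFSE(oct) − CFSE(tet) = -16458 − (-4876) = -11582 cm⁻¹.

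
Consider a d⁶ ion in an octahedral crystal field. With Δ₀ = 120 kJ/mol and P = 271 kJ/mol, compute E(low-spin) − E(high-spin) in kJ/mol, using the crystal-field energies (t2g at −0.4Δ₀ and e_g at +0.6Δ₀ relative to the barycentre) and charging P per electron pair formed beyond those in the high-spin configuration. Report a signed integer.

High-spin: t2g^4 e_g^2, CFSE = -0.4Δ₀ = -48 kJ/mol.
Low-spin: t2g^6 e_g^0, orbital CFSE = -2.4Δ₀ = -288 kJ/mol; plus 2 excess pairs × P = +542 kJ/mol; total 254 kJ/mol.
Thus E(LS) − E(HS) = 302 kJ/mol.

302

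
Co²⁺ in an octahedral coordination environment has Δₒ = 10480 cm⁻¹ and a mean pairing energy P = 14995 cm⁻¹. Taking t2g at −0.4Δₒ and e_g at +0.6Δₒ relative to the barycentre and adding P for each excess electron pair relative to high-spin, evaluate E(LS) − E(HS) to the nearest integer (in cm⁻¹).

4515

Group 9 minus oxidation state +2 gives a d⁷ configuration for Co²⁺.
High-spin: t2g^5 e_g^2, CFSE = -0.8Δₒ = -8384 cm⁻¹.
Low-spin t2g^6 e_g^1 gives -1.8Δₒ = -18864 cm⁻¹, but forming 1 extra pair costs 1P = 14995 cm⁻¹, so E(LS) = -18864 + 14995 = -3869 cm⁻¹.
Thus E(LS) − E(HS) = 4515 cm⁻¹.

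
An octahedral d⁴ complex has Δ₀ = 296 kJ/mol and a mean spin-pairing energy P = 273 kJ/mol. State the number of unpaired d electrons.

With Δ₀ > P the complex is low-spin.
Filling d⁴ accordingly: t2g^4 e_g^0.
Unpaired electrons: 2.

2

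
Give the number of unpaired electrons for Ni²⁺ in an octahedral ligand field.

Ni²⁺: group 10, so d-count = 10 − 2 = 8.
For octahedral d⁸ the high- and low-spin configurations coincide.
Configuration: t₂g⁶ eg², giving 2 unpaired electrons.

2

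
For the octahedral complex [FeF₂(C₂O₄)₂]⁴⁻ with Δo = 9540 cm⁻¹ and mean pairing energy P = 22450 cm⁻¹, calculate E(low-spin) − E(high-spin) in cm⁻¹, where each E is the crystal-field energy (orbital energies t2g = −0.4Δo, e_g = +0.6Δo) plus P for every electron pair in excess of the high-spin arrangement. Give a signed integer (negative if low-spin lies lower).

Ligand charges: 2×(-1) from F⁻ and 2×(-2) from C₂O₄²⁻ sum to -6; with overall charge -4, Fe is +2.
Group 8 minus oxidation state +2 gives a d⁶ configuration for Fe²⁺.
In the high-spin limit (t2g^4 e_g^2) the orbital term is -0.4Δo = -3816 cm⁻¹, with no excess pairing.
Low-spin t2g^6 e_g^0 gives -2.4Δo = -22896 cm⁻¹, but forming 2 extra pairs costs 2P = 44900 cm⁻¹, so E(LS) = -22896 + 44900 = 22004 cm⁻¹.
The difference is 22004 − (-3816) = 25820 cm⁻¹, so high-spin lies lower.

25820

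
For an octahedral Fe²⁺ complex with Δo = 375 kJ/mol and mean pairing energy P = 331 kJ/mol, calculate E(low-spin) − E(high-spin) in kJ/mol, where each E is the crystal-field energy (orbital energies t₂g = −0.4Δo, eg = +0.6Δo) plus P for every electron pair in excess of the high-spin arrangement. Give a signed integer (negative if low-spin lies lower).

Fe²⁺: group 8, so d-count = 8 − 2 = 6.
High-spin: t₂g⁴ eg², CFSE = -0.4Δo = -150 kJ/mol.
Low-spin t₂g⁶ eg⁰ gives -2.4Δo = -900 kJ/mol, but forming 2 extra pairs costs 2P = 662 kJ/mol, so E(LS) = -900 + 662 = -238 kJ/mol.
E(LS) − E(HS) = -238 − (-150) = -88 kJ/mol.

-88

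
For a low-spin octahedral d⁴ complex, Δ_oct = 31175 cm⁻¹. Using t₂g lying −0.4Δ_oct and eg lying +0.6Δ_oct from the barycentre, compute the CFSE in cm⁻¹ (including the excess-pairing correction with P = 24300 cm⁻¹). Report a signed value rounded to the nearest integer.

The d⁴ electrons fill as t₂g⁴ eg⁰.
Orbital CFSE = 4(-0.4) + 0(0.6) = -1.6Δ_oct = -1.6 × 31175 = -49880 cm⁻¹.
Pairing penalty: 1 pair vs 0 in the high-spin reference → 1 extra × P = 24300 cm⁻¹.
Combining: -49880 + 24300 = -25580 cm⁻¹.

-25580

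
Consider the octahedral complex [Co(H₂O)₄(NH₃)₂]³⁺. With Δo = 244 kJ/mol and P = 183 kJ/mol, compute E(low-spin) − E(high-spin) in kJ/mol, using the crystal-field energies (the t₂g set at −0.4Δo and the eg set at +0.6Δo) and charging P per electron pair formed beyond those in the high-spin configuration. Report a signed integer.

-122

Ligand charges: 4×(+0) from H₂O and 2×(+0) from NH₃ sum to +0; with overall charge +3, Co is +3.
Co³⁺: group 9, so d-count = 9 − 3 = 6.
High-spin d⁶ fills as t₂g⁴ eg² with CFSE 4(−0.4) + 2(+0.6) = -0.4Δo = -98 kJ/mol.
Low-spin: t₂g⁶ eg⁰, orbital CFSE = -2.4Δo = -586 kJ/mol; plus 2 excess pairs × P = +366 kJ/mol; total -220 kJ/mol.
Thus E(LS) − E(HS) = -122 kJ/mol.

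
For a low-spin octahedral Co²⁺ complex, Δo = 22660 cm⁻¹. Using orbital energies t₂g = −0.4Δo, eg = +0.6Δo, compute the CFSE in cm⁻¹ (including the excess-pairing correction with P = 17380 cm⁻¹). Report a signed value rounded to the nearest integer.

Group 9 minus oxidation state +2 gives a d⁷ configuration for Co²⁺.
Electron filling gives t₂g⁶ eg¹.
The orbital stabilization is -1.8Δo = -1.8 × 22660 = -40788 cm⁻¹.
High-spin d⁷ would be t₂g⁵ eg² with 2 pairs; low-spin has 3, so 1 excess pair costs +1P = +17380 cm⁻¹.
Overall CFSE = -40788 + 17380 = -23408 cm⁻¹.

-23408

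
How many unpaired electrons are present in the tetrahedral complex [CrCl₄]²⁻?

4

Each Cl⁻ contributes -1; 4 × (-1) = -4. With overall charge -2, Cr is in the +2 oxidation state.
Cr²⁺: group 6, so d-count = 6 − 2 = 4.
Tetrahedral fields are weak (Δₜ ≈ 4/9 Δₒ), so electrons fill high-spin.
Configuration: e^2 t2^2, giving 4 unpaired electrons.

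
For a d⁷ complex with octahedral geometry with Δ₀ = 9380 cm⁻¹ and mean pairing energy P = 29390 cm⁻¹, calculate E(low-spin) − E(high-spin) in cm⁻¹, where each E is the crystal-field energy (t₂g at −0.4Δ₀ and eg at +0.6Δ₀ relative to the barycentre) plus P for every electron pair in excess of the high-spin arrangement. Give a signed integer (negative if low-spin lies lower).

20010

High-spin d⁷ fills as t₂g⁵ eg² with CFSE 5(−0.4) + 2(+0.6) = -0.8Δ₀ = -7504 cm⁻¹.
Low-spin t₂g⁶ eg¹ gives -1.8Δ₀ = -16884 cm⁻¹, but forming 1 extra pair costs 1P = 29390 cm⁻¹, so E(LS) = -16884 + 29390 = 12506 cm⁻¹.
The difference is 12506 − (-7504) = 20010 cm⁻¹, so high-spin lies lower.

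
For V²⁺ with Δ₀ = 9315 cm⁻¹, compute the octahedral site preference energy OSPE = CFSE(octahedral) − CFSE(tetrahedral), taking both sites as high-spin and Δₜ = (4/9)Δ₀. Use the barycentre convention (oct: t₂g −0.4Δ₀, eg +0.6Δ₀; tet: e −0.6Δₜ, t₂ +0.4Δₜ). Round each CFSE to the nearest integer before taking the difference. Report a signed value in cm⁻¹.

V is in group 5, so V²⁺ is d³ (5 − 2 = 3).
Octahedral (high-spin): t₂g³ eg⁰, CFSE = 3(−0.4) + 0(+0.6) = -1.2Δ₀ = -1.2 × 9315 = -11178 cm⁻¹.
In a tetrahedral site the filling is e² t₂¹: CFSE(tet) = -0.8Δₜ = -0.8 × (4/9)(9315) = -3312 cm⁻¹.
Subtracting, OSPE = -11178 − (-3312) = -7866 cm⁻¹.

-7866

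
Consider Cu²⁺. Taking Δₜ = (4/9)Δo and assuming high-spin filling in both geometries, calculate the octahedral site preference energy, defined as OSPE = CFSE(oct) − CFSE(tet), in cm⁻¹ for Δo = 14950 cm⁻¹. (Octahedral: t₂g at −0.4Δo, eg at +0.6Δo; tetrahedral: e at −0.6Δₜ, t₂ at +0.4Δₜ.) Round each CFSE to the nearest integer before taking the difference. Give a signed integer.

-6312

Cu²⁺: group 11, so d-count = 11 − 2 = 9.
In an octahedral site d⁹ (HS) is t2g^6 e_g^3, giving CFSE(oct) = -0.6Δo = -8970 cm⁻¹.
In a tetrahedral site the filling is e^4 t2^5: CFSE(tet) = -0.4Δₜ = -0.4 × (4/9)(14950) = -2658 cm⁻¹.
Subtracting, OSPE = -8970 − (-2658) = -6312 cm⁻¹.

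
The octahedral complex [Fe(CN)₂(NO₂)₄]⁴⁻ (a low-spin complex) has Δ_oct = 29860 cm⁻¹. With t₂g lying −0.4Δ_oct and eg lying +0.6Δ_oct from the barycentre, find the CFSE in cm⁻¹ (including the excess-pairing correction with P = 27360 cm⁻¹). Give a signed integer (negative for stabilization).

Ligand charges: 2×(-1) from CN⁻ and 4×(-1) from NO₂⁻ sum to -6; with overall charge -4, Fe is +2.
Fe²⁺: group 8, so d-count = 8 − 2 = 6.
Electron filling gives t₂g⁶ eg⁰.
CFSE(orbital) = 6×(-0.4Δ_oct) + 0×(0.6Δ_oct) = -2.4Δ_oct; with Δ_oct = 29860 cm⁻¹ that is -71664 cm⁻¹.
Relative to high-spin t₂g⁴ eg² (1 paired), the low-spin configuration has 2 additional pairs, contributing +2 × 27360 = +54720 cm⁻¹.
Combining: -71664 + 54720 = -16944 cm⁻¹.

-16944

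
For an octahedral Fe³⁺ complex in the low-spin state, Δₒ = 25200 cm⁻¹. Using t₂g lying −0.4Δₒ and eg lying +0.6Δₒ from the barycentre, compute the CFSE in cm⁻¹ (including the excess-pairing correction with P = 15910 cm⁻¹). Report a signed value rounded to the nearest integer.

Group 8 minus oxidation state +3 gives a d⁵ configuration for Fe³⁺.
The d⁵ electrons fill as t₂g⁵ eg⁰.
Orbital CFSE = 5(-0.4) + 0(0.6) = -2.0Δₒ = -2.0 × 25200 = -50400 cm⁻¹.
Pairing penalty: 2 pairs vs 0 in the high-spin reference → 2 extra × P = 31820 cm⁻¹.
Overall CFSE = -50400 + 31820 = -18580 cm⁻¹.

-18580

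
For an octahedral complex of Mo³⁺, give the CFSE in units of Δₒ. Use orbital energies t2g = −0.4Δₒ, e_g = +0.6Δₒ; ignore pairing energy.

Group 6 minus oxidation state +3 gives a d³ configuration for Mo³⁺.
For octahedral d³ the high- and low-spin configurations coincide.
Configuration: t2g^3 e_g^0.
CFSE = 3(-0.4Δₒ) + 0(0.6Δₒ) = -1.2Δₒ + 0.0Δₒ = -1.2Δₒ.

-1.2 Δₒ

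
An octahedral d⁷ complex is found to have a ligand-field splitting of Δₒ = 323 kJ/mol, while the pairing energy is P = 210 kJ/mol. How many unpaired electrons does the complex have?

Since Δₒ = 323 kJ/mol > P = 210 kJ/mol, the complex adopts the low-spin configuration.
Configuration: t2g^6 e_g^1.
Unpaired electrons: 1.

1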